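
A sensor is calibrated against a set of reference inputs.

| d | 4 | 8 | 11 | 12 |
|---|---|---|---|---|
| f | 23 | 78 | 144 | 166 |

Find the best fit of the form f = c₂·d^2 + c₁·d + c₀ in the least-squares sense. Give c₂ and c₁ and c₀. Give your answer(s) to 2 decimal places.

c₂ = 1.01, c₁ = 1.85, c₀ = -0.78

From the data, Σd^2·d^2 = 39729, Σd^2·d = 3635, Σd^2 = 345, Σd·d = 345, Σd = 35, Σ1 = 4.
Moment sums: Σd^2·f = 46688, Σd·f = 4292, Σf = 411.
So MᵀM·[c₂, c₁, c₀]ᵀ = Mᵀf: [[39729, 3635, 345]; [3635, 345, 35]; [345, 35, 4]]·[c₂, c₁, c₀]ᵀ = [46688, 4292, 411]ᵀ.
Inverting the 3×3 Gram matrix, [c₂, c₁, c₀]ᵀ = [1353/1336, 12353/6680, -130/167]ᵀ.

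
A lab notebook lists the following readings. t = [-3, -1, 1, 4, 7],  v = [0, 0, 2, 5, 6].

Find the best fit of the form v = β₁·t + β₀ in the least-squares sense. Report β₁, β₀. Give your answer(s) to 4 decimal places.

β₁ = 0.6835, β₀ = 1.5063

MᵀM·[β₁, β₀]ᵀ = Mᵀv reads: 76·β₁ + 8·β₀ = 64;  8·β₁ + 5·β₀ = 13.
(Σt·t = 76, Σt = 8, Σ1 = 5, Σt·v = 64, Σv = 13.)
det = 76·5 − 8² = 316.
β₁ = (64·5 − 8·13)/316 = 54/79; β₀ = (76·13 − 8·64)/316 = 119/79.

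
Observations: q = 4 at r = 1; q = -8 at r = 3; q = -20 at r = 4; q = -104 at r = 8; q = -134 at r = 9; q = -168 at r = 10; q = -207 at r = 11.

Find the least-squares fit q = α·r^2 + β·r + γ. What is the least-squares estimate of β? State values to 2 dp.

Normal-equation sums: Σr^2·r^2 = 35636, Σr^2·r = 3664, Σr^2 = 392, Σr·r = 392, Σr = 46, Σ1 = 7.
And Σr^2·q = -59745, Σr·q = -6095, Σq = -637.
Row-reducing yields α = -144725/76836, β = 120169/76836, γ = 53807/12806.

β = 1.56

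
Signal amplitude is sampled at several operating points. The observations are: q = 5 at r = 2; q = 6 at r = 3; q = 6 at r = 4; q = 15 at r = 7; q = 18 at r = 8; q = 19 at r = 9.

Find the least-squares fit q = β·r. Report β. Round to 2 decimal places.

Entries of XᵀX: Σr·r = 223.
Moment sums: Σr·q = 472.
So XᵀX·[β]ᵀ = Xᵀq: [[223]]·[β]ᵀ = [472]ᵀ.
β = 472/223 = 2.11659.

β = 2.12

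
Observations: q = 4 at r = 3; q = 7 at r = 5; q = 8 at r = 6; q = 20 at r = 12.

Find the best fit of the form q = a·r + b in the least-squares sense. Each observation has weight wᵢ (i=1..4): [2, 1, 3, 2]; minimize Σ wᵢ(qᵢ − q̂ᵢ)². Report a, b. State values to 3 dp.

Setting ∂/∂a … = 0 gives: 439·a + 53·b = 683;  53·a + 8·b = 79.
(Σwᵢ·r·r = 439, Σwᵢ·r = 53, Σwᵢ·1 = 8, Σwᵢ·r·q = 683, Σwᵢ·q = 79.)
Eliminating b: 8·(row 1) − 53·(row 2) gives 703·a = 8·683 − 53·79 = 1277, so a = 1277/703.
Then b = (79 − 53·(1277/703))/8 = -1518/703.

a = 1.817, b = -2.159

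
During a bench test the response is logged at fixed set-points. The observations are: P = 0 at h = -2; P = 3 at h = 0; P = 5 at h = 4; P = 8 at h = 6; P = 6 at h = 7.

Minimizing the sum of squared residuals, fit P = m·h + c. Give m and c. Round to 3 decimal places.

Sums needed: Σh·h = 105, Σh = 15, Σ1 = 5.
For MᵀP: Σh·P = 110, ΣP = 22.
Normal equations: [[105, 15]; [15, 5]]·[m, c]ᵀ = [110, 22]ᵀ.
Eliminating c: 5·(row 1) − 15·(row 2) gives 300·m = 5·110 − 15·22 = 220, so m = 11/15.
Then c = (22 − 15·(11/15))/5 = 11/5.

m = 0.733, c = 2.200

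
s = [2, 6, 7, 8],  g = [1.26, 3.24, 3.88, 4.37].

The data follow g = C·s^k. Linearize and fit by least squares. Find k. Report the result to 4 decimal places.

Taking logs, ln g = k·ln s + ln C, so regress ln g on ln s.
AᵀA = [[11.8015, 6.5103]; [6.5103, 4]], rhs = [7.9716, 4.2373]ᵀ  (here Σln s = 6.5103, Σ(ln s)² = 11.8015, Σln g = 4.2373, Σln s·ln g = 7.9716).
Slope k = (n·Σln s·ln g − Σln s·Σln g)/(n·Σ(ln s)² − (Σln s)²) = (4·7.9716 − 6.5103·4.2373)/4.8225 = 0.89173; ln C = (Σln g − k·Σln s)/n = -0.39203.

k = 0.8917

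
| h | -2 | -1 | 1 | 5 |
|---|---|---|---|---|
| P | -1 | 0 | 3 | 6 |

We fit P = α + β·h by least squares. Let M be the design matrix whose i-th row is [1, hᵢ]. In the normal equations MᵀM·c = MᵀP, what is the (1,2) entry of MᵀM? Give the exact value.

3

Row 1 ↔ basis 1, column 2 ↔ basis h, so (MᵀM)_{1,2} = Σᵢ h = (1)·(-2) + (1)·(-1) + (1)·(1) + (1)·(5) = 3.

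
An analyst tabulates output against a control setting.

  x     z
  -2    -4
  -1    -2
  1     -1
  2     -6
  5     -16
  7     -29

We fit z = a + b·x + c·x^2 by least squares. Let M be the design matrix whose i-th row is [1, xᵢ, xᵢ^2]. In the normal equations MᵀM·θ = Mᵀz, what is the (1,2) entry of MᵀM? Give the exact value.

Row 1 ↔ basis 1, column 2 ↔ basis x, so (MᵀM)_{1,2} = Σᵢ x = (1)·(-2) + (1)·(-1) + (1)·(1) + (1)·(2) + (1)·(5) + (1)·(7) = 12.

12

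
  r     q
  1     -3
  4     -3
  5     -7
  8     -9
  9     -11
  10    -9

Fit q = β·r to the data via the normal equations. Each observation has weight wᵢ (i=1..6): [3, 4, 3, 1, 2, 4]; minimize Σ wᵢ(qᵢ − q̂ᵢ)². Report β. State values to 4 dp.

The normal equations are: 768·β = -792.
β = (-792)/768 = -1.03125.

β = -1.0313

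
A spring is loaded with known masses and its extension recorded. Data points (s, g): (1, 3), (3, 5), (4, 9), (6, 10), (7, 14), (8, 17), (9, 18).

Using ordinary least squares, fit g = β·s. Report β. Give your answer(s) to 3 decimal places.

β = 1.992

With design matrix M, MᵀM = [[256]] and Mᵀg = [510]ᵀ.
β = 510/256 = 1.99219.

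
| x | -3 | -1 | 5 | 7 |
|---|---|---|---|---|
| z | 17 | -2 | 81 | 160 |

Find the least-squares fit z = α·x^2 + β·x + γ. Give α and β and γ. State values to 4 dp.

Normal-equation sums: Σx^2·x^2 = 3108, Σx^2·x = 440, Σx^2 = 84, Σx·x = 84, Σx = 8, Σ1 = 4.
And Σx^2·z = 10016, Σx·z = 1476, Σz = 256.
Normal equations: [[3108, 440, 84]; [440, 84, 8]; [84, 8, 4]]·[α, β, γ]ᵀ = [10016, 1476, 256]ᵀ.
Solving the 3×3 system (Gaussian elimination) gives α = 49/16, β = 131/68, γ = -1133/272.

α = 3.0625, β = 1.9265, γ = -4.1654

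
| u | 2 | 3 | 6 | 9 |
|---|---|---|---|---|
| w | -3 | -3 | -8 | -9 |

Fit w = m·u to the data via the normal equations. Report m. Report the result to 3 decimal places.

m = -1.108

XᵀX·[m]ᵀ = Xᵀw reads: 130·m = -144.
(Σu·u = 130, Σu·w = -144.)
Hence m = -144 / 130 ≈ -1.10769.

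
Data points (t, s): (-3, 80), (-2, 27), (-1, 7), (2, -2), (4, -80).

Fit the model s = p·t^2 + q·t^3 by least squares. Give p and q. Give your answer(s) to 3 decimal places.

Forming AᵀA = [[370, 780]; [780, 4954]] and Aᵀs = [-453, -7519]ᵀ gives AᵀA·[p, q]ᵀ = Aᵀs.
Δ = 370·4954 − 780² = 1224580.
p = ((-453)·4954 − 780·(-7519))/1224580 = 1810329/612290; q = (370·(-7519) − 780·(-453))/1224580 = -242869/122458.

p = 2.957, q = -1.983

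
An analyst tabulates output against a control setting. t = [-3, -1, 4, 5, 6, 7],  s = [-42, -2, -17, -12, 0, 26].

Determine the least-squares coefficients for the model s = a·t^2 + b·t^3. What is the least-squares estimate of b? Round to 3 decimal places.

From the data, Σt^2·t^2 = 4660, Σt^2·t^3 = 28488, Σt^3·t^3 = 184756.
Moment sums: Σt^2·s = 322, Σt^3·s = 7466.
Normal equations: [[4660, 28488]; [28488, 184756]]·[a, b]ᵀ = [322, 7466]ᵀ.
Determinant 4660·184756 − 28488² = 49396816.
a = (322·184756 − 28488·7466)/49396816 = -19149997/6174602; b = (4660·7466 − 28488·322)/49396816 = 3202303/6174602.

b = 0.519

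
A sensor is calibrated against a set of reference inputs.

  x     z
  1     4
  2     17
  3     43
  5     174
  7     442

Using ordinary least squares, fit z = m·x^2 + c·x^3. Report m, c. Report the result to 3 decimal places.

m = 1.807, c = 1.030

The normal equations are: 3124·m + 20208·c = 26467;  20208·m + 134068·c = 174657.
(Σx^2·x^2 = 3124, Σx^2·x^3 = 20208, Σx^3·x^3 = 134068, Σx^2·z = 26467, Σx^3·z = 174657.)
Eliminating c: 134068·(row 1) − 20208·(row 2) gives 10465168·m = 134068·26467 − 20208·174657 = 18909100, so m = 675325/373756.
Then c = (174657 − 20208·(675325/373756))/134068 = 385119/373756.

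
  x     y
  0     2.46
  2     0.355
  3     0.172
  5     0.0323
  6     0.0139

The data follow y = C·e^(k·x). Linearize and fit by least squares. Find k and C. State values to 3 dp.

With ln yᵢ as the transformed response and xᵢ as the regressor:
Σx = 16.0000, Σ(x)² = 74.0000, Σln y = -9.6043, Σx·ln y = -50.1707.
Equations: 74.0000·k + 16.0000·ln C = -50.1707;  16.0000·k + 5·ln C = -9.6043.
Slope k = (n·Σx·ln y − Σx·Σln y)/(n·Σ(x)² − (Σx)²) = (5·-50.1707 − 16.0000·-9.6043)/114.0000 = -0.85250; ln C = (Σln y − k·Σx)/n = 0.80714, so C = exp(0.80714) = 2.24148.

k = -0.852, C = 2.241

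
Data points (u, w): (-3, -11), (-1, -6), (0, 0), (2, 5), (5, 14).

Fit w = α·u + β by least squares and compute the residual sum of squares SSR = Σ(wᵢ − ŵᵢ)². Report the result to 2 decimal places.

SSR = 4.17

Setting ∂/∂α … = 0 gives: 39·α + 3·β = 119;  3·α + 5·β = 2.
(Σu·u = 39, Σu = 3, Σ1 = 5, Σu·w = 119, Σw = 2.)
det = 39·5 − 3² = 186.
α = (119·5 − 3·2)/186 = 19/6; β = (39·2 − 3·119)/186 = -3/2.
Residuals: 0, -4/3, 3/2, 1/6, -1/3; SSR = 25/6.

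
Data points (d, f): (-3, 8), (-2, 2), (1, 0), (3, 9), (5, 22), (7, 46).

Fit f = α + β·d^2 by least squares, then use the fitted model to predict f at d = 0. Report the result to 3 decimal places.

f̂ = -0.893

Sums needed: Σ1 = 6, Σd^2 = 97, Σd^2·d^2 = 3205.
For Xᵀf: Σf = 87, Σd^2·f = 2965.
So XᵀX·[α, β]ᵀ = Xᵀf: [[6, 97]; [97, 3205]]·[α, β]ᵀ = [87, 2965]ᵀ.
Determinant 6·3205 − 97² = 9821.
α = (87·3205 − 97·2965)/9821 = -8770/9821; β = (6·2965 − 97·87)/9821 = 9351/9821.
At d = 0: f̂ = (-8770/9821)·(1) + (9351/9821)·(0) = -8770/9821.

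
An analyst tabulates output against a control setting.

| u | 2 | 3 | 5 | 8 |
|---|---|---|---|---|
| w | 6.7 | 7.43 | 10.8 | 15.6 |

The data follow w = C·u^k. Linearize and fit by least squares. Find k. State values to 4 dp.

With ln wᵢ as the transformed response and ln uᵢ as the regressor:
Σln u = 5.4806, Σ(ln u)² = 8.6018, Σln w = 9.0345, Σln u·ln w = 13.0643.
Equations: 8.6018·k + 5.4806·ln C = 13.0643;  5.4806·k + 4·ln C = 9.0345.
Slope k = (n·Σln u·ln w − Σln u·Σln w)/(n·Σ(ln u)² − (Σln u)²) = (4·13.0643 − 5.4806·9.0345)/4.3697 = 0.62761; ln C = (Σln w − k·Σln u)/n = 1.39868.

k = 0.6276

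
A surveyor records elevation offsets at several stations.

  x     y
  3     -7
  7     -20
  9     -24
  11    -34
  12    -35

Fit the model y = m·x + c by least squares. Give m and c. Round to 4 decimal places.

m = -3.1836, c = 2.7422

Sums needed: Σx·x = 404, Σx = 42, Σ1 = 5.
Moment sums: Σx·y = -1171, Σy = -120.
Determinant 404·5 − 42² = 256.
m = ((-1171)·5 − 42·(-120))/256 = -815/256; c = (404·(-120) − 42·(-1171))/256 = 351/128.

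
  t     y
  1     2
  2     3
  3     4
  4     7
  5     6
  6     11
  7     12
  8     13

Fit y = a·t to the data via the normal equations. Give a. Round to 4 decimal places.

a = 1.6275

Forming XᵀX = [[204]] and Xᵀy = [332]ᵀ gives XᵀX·[a]ᵀ = Xᵀy.
Hence a = 332 / 204 ≈ 1.62745.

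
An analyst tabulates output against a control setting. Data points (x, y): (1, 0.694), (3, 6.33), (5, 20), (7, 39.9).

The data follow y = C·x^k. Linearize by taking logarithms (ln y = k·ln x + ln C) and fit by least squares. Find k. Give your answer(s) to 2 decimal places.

k = 2.09

Let Y = ln y. Fitting Y = k·ln x + ln C by least squares:
Σln x = 4.6540, Σ(ln x)² = 7.5838, Σln y = 8.1621, Σln x·ln y = 14.0221.
Equations: 7.5838·k + 4.6540·ln C = 14.0221;  4.6540·k + 4·ln C = 8.1621.
Solving (det = 8.6759): k = 2.08648, ln C = -0.38707.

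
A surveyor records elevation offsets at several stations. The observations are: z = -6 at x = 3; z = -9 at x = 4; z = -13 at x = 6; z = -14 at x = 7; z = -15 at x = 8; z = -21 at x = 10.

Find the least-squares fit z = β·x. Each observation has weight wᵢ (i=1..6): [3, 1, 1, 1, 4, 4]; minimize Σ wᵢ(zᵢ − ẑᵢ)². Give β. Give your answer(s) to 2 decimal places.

β = -2.02

Forming MᵀWM = [[784]] and MᵀWz = [-1586]ᵀ gives MᵀWM·[β]ᵀ = MᵀWz.
β = (-1586)/784 = -2.02296.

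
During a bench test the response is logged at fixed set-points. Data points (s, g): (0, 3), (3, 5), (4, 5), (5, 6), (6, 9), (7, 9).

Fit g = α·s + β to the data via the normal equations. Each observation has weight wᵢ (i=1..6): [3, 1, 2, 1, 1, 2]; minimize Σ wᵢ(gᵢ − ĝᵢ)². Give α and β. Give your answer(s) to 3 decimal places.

α = 0.849, β = 2.642

Setting ∂/∂α … = 0 gives: 200·α + 36·β = 265;  36·α + 10·β = 57.
(Σwᵢ·s·s = 200, Σwᵢ·s = 36, Σwᵢ·1 = 10, Σwᵢ·s·g = 265, Σwᵢ·g = 57.)
det = 200·10 − 36² = 704.
α = (265·10 − 36·57)/704 = 299/352; β = (200·57 − 36·265)/704 = 465/176.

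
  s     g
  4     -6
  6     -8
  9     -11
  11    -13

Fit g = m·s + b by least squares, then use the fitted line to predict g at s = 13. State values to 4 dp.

ĝ = -15.0000

Entries of XᵀX: Σs·s = 254, Σs = 30, Σ1 = 4.
And Σs·g = -314, Σg = -38.
XᵀX·[m, b]ᵀ = Xᵀg becomes [[254, 30]; [30, 4]]·[m, b]ᵀ = [-314, -38]ᵀ.
Eliminating b: 4·(row 1) − 30·(row 2) gives 116·m = 4·(-314) − 30·(-38) = -116, so m = -1.
Then b = ((-38) − 30·(-1))/4 = -2.
At s = 13: ĝ = (-1)·(13) + (-2)·(1) = -15.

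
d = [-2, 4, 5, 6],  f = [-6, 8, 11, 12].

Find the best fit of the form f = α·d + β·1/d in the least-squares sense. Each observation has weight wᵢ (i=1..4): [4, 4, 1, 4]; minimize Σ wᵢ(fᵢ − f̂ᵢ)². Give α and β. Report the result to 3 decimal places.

From the data, Σwᵢ·d·d = 249, Σwᵢ·d·1/d = 13, Σwᵢ·1/d·1/d = 1261/900.
And Σwᵢ·d·f = 519, Σwᵢ·1/d·f = 151/5.
AᵀWA·[α, β]ᵀ = AᵀWf becomes [[249, 13]; [13, 1261/900]]·[α, β]ᵀ = [519, 151/5]ᵀ.
Determinant 249·(1261/900) − 13² = 53963/300.
α = (519·(1261/900) − 13·(151/5))/(53963/300) = 1103/593; β = (249·(151/5) − 13·519)/(53963/300) = 33120/7709.

α = 1.860, β = 4.296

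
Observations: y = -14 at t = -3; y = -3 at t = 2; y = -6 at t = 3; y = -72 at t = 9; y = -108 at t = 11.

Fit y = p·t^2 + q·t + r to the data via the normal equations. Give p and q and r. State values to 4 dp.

p = -0.9971, q = 1.2146, r = -1.2727

From the data, Σt^2·t^2 = 21380, Σt^2·t = 2068, Σt^2 = 224, Σt·t = 224, Σt = 22, Σ1 = 5.
For Aᵀy: Σt^2·y = -19092, Σt·y = -1818, Σy = -203.
AᵀA·[p, q, r]ᵀ = Aᵀy becomes [[21380, 2068, 224]; [2068, 224, 22]; [224, 22, 5]]·[p, q, r]ᵀ = [-19092, -1818, -203]ᵀ.
Solving the 3×3 system (Gaussian elimination) gives p = -3133/3142, q = 11449/9426, r = -5998/4713.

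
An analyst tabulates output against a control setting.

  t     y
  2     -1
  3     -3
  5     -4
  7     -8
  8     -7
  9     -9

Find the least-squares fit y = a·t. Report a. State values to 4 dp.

a = -0.9655

AᵀA·[a]ᵀ = Aᵀy reads: 232·a = -224.
(Σt·t = 232, Σt·y = -224.)
Hence a = -224 / 232 ≈ -0.965517.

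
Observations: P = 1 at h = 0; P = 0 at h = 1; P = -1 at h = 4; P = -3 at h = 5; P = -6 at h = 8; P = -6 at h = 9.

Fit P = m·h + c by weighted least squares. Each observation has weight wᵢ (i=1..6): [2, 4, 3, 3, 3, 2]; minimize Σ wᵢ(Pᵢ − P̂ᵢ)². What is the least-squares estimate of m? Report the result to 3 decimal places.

m = -0.819

XᵀWX·[m, c]ᵀ = XᵀWP reads: 481·m + 73·c = -309;  73·m + 17·c = -40.
det = 481·17 − 73² = 2848.
m = ((-309)·17 − 73·(-40))/2848 = -2333/2848; c = (481·(-40) − 73·(-309))/2848 = 3317/2848.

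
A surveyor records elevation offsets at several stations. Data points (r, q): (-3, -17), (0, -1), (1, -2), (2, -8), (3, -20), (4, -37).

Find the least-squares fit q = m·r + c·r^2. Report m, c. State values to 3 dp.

m = -0.526, c = -2.116

The normal system XᵀX·[m, c]ᵀ = Xᵀq is [[39, 73]; [73, 435]]·[m, c]ᵀ = [-175, -959]ᵀ.
det = 39·435 − 73² = 11636.
m = ((-175)·435 − 73·(-959))/11636 = -3059/5818; c = (39·(-959) − 73·(-175))/11636 = -12313/5818.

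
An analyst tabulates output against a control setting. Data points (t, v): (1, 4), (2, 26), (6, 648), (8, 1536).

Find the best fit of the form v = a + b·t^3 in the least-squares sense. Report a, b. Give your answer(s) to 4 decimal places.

a = 1.3203, b = 2.9969

Setting ∂/∂a … = 0 gives: 4·a + 737·b = 2214;  737·a + 308865·b = 926612.
(Σ1 = 4, Σt^3 = 737, Σt^3·t^3 = 308865, Σv = 2214, Σt^3·v = 926612.)
Δ = 4·308865 − 737² = 692291.
a = (2214·308865 − 737·926612)/692291 = 914066/692291; b = (4·926612 − 737·2214)/692291 = 2074730/692291.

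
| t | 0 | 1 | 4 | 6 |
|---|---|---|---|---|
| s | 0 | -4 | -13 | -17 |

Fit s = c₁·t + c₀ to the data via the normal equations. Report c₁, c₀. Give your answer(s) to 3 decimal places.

Compute the Gram sums: Σt·t = 53, Σt = 11, Σ1 = 4.
And Σt·s = -158, Σs = -34.
Δ = 53·4 − 11² = 91.
c₁ = ((-158)·4 − 11·(-34))/91 = -258/91; c₀ = (53·(-34) − 11·(-158))/91 = -64/91.

c₁ = -2.835, c₀ = -0.703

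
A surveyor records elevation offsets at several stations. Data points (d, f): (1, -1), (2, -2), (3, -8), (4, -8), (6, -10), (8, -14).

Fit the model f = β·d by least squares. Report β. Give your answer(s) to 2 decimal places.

β = -1.79

Compute the Gram sums: Σd·d = 130.
Moment sums: Σd·f = -233.
AᵀA·[β]ᵀ = Aᵀf becomes [[130]]·[β]ᵀ = [-233]ᵀ.
Hence β = -233 / 130 ≈ -1.79231.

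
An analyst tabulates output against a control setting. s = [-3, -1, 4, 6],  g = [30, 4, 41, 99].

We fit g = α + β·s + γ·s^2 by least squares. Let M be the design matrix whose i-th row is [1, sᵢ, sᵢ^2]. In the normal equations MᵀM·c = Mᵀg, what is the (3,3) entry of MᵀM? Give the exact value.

Row 3 ↔ basis s^2, column 3 ↔ basis s^2, so (MᵀM)_{3,3} = Σᵢ (s^2)·(s^2) = (9)·(9) + (1)·(1) + (16)·(16) + (36)·(36) = 1634.

1634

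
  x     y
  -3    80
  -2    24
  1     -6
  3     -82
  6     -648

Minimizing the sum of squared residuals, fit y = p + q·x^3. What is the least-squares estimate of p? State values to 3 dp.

p = -1.218

Normal-equation sums: Σ1 = 5, Σx^3 = 209, Σx^3·x^3 = 48179.
Moment sums: Σy = -632, Σx^3·y = -144540.
Eliminating q: 48179·(row 1) − 209·(row 2) gives 197214·p = 48179·(-632) − 209·(-144540) = -240268, so p = -120134/98607.
Then q = ((-144540) − 209·(-120134/98607))/48179 = -295306/98607.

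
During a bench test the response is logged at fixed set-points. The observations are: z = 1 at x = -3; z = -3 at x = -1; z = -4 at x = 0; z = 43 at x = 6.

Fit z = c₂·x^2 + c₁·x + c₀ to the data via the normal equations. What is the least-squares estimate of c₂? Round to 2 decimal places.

c₂ = 1.03

From the data, Σx^2·x^2 = 1378, Σx^2·x = 188, Σx^2 = 46, Σx·x = 46, Σx = 2, Σ1 = 4.
For Mᵀz: Σx^2·z = 1554, Σx·z = 258, Σz = 37.
Normal equations: [[1378, 188, 46]; [188, 46, 2]; [46, 2, 4]]·[c₂, c₁, c₀]ᵀ = [1554, 258, 37]ᵀ.
Row-reducing yields c₂ = 751/732, c₁ = 5711/3660, c₀ = -4061/1220.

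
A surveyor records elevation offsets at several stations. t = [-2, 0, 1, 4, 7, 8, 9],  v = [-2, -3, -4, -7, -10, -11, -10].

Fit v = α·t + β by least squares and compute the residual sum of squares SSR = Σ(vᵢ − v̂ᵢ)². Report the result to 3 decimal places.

Compute the Gram sums: Σt·t = 215, Σt = 27, Σ1 = 7.
And Σt·v = -276, Σv = -47.
So XᵀX·[α, β]ᵀ = Xᵀv: [[215, 27]; [27, 7]]·[α, β]ᵀ = [-276, -47]ᵀ.
det = 215·7 − 27² = 776.
α = ((-276)·7 − 27·(-47))/776 = -663/776; β = (215·(-47) − 27·(-276))/776 = -2653/776.
Residuals: -225/776, 325/776, 53/194, -127/776, -233/388, -579/776, 215/194; SSR = 1945/776.

SSR = 2.506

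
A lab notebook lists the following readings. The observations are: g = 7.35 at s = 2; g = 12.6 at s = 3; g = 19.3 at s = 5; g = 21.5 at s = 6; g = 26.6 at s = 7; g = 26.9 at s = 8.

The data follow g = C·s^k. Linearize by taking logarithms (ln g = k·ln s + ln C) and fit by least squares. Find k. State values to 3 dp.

With ln gᵢ as the transformed response and ln sᵢ as the regressor:
Σln s = 9.2183, Σ(ln s)² = 15.5987, Σln g = 17.1296, Σln s·ln g = 27.6576.
Equations: 15.5987·k + 9.2183·ln C = 27.6576;  9.2183·k + 6·ln C = 17.1296.
Solving (det = 8.6152): k = 0.93322, ln C = 1.42114.

k = 0.933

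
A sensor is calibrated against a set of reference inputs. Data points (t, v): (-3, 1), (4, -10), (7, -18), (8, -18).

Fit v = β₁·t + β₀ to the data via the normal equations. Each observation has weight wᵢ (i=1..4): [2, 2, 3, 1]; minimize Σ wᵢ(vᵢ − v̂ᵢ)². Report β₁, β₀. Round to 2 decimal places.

β₁ = -1.84, β₀ = -4.12

Forming MᵀWM = [[261, 31]; [31, 8]] and MᵀWv = [-608, -90]ᵀ gives MᵀWM·[β₁, β₀]ᵀ = MᵀWv.
det = 261·8 − 31² = 1127.
β₁ = ((-608)·8 − 31·(-90))/1127 = -2074/1127; β₀ = (261·(-90) − 31·(-608))/1127 = -4642/1127.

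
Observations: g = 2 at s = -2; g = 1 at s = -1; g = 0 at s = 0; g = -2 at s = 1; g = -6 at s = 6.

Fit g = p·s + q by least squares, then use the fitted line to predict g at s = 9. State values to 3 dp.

From the data, Σs·s = 42, Σs = 4, Σ1 = 5.
For Xᵀg: Σs·g = -43, Σg = -5.
XᵀX·[p, q]ᵀ = Xᵀg becomes [[42, 4]; [4, 5]]·[p, q]ᵀ = [-43, -5]ᵀ.
Δ = 42·5 − 4² = 194.
p = ((-43)·5 − 4·(-5))/194 = -195/194; q = (42·(-5) − 4·(-43))/194 = -19/97.
At s = 9: ĝ = (-195/194)·(9) + (-19/97)·(1) = -1793/194.

ĝ = -9.242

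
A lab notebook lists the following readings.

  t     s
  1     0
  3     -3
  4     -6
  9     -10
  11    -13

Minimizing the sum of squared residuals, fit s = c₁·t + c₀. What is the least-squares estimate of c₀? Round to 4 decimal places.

c₀ = 0.4270

Compute the Gram sums: Σt·t = 228, Σt = 28, Σ1 = 5.
Moment sums: Σt·s = -266, Σs = -32.
So AᵀA·[c₁, c₀]ᵀ = Aᵀs: [[228, 28]; [28, 5]]·[c₁, c₀]ᵀ = [-266, -32]ᵀ.
det = 228·5 − 28² = 356.
c₁ = ((-266)·5 − 28·(-32))/356 = -217/178; c₀ = (228·(-32) − 28·(-266))/356 = 38/89.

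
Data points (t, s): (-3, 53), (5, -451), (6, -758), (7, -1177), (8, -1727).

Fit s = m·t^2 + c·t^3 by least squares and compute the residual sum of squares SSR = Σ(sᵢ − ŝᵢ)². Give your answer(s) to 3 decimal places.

SSR = 1.964

With design matrix X, XᵀX = [[8499, 60233]; [60233, 442803]] and Xᵀs = [-206287, -1509469]ᵀ.
Eliminating c: 442803·(row 1) − 60233·(row 2) gives 135368408·m = 442803·(-206287) − 60233·(-1509469) = -424656184, so m = -792269/252553.
Then c = ((-1509469) − 60233·(-792269/252553))/442803 = -50461520/16921051.
Residuals: 12092870/16921051, 478082/2417293, -15515510/16921051, -965220/2417293, 10892635/16921051; SSR = 33240751/16921051.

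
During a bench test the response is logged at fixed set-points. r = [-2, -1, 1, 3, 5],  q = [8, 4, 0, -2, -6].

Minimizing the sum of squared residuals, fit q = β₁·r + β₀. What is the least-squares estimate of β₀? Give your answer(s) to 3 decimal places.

Entries of AᵀA: Σr·r = 40, Σr = 6, Σ1 = 5.
For Aᵀq: Σr·q = -56, Σq = 4.
AᵀA·[β₁, β₀]ᵀ = Aᵀq becomes [[40, 6]; [6, 5]]·[β₁, β₀]ᵀ = [-56, 4]ᵀ.
Δ = 40·5 − 6² = 164.
β₁ = ((-56)·5 − 6·4)/164 = -76/41; β₀ = (40·4 − 6·(-56))/164 = 124/41.

β₀ = 3.024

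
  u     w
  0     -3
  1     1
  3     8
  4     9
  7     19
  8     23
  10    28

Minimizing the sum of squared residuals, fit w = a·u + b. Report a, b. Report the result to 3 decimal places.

Compute the Gram sums: Σu·u = 239, Σu = 33, Σ1 = 7.
And Σu·w = 658, Σw = 85.
det = 239·7 − 33² = 584.
a = (658·7 − 33·85)/584 = 1801/584; b = (239·85 − 33·658)/584 = -1399/584.

a = 3.084, b = -2.396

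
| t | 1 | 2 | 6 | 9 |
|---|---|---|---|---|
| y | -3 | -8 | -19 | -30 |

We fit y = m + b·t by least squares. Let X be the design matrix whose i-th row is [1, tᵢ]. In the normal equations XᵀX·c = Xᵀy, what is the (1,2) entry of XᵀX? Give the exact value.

18

Row 1 ↔ basis 1, column 2 ↔ basis t, so (XᵀX)_{1,2} = Σᵢ t = (1)·(1) + (1)·(2) + (1)·(6) + (1)·(9) = 18.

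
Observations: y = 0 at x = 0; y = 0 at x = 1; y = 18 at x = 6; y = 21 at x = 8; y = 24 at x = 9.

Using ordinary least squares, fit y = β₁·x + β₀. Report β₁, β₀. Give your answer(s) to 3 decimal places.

β₁ = 2.838, β₀ = -1.024

AᵀA·[β₁, β₀]ᵀ = Aᵀy reads: 182·β₁ + 24·β₀ = 492;  24·β₁ + 5·β₀ = 63.
Determinant 182·5 − 24² = 334.
β₁ = (492·5 − 24·63)/334 = 474/167; β₀ = (182·63 − 24·492)/334 = -171/167.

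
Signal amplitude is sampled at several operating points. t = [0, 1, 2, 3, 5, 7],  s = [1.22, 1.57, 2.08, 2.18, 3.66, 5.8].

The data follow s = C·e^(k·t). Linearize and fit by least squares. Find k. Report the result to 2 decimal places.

Linearized form: ln s = k·t + ln C. From the 6 transformed points,
AᵀA = [[88.0000, 18.0000]; [18.0000, 6]], rhs = [23.0461, 5.2169]ᵀ  (here Σt = 18.0000, Σ(t)² = 88.0000, Σln s = 5.2169, Σt·ln s = 23.0461).
Slope k = (n·Σt·ln s − Σt·Σln s)/(n·Σ(t)² − (Σt)²) = (6·23.0461 − 18.0000·5.2169)/204.0000 = 0.21751; ln C = (Σln s − k·Σt)/n = 0.21696.

k = 0.22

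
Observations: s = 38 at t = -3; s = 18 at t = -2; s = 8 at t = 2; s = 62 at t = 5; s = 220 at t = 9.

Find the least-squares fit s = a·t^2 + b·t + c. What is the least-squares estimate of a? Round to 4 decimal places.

AᵀA·[a, b, c]ᵀ = Aᵀs reads: 7299·a + 827·b + 123·c = 19816;  827·a + 123·b + 11·c = 2156;  123·a + 11·b + 5·c = 346.
(Σt^2·t^2 = 7299, Σt^2·t = 827, Σt^2 = 123, Σt·t = 123, Σt = 11, Σ1 = 5, Σt^2·s = 19816, Σt·s = 2156, Σs = 346.)
Inverting the 3×3 Gram matrix, [a, b, c]ᵀ = [16385/5414, -205943/70382, 41793/35191]ᵀ.

a = 3.0264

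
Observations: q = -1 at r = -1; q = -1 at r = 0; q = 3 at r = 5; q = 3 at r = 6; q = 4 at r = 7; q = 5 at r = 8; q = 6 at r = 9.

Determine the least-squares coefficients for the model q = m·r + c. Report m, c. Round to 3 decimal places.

m = 0.701, c = -0.692

Forming MᵀM = [[256, 34]; [34, 7]] and Mᵀq = [156, 19]ᵀ gives MᵀM·[m, c]ᵀ = Mᵀq.
Δ = 256·7 − 34² = 636.
m = (156·7 − 34·19)/636 = 223/318; c = (256·19 − 34·156)/636 = -110/159.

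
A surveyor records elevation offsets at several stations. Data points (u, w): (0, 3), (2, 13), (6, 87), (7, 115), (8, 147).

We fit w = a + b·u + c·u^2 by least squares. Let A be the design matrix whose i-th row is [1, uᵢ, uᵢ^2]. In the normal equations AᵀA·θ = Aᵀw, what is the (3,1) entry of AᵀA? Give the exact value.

153

Row 3 ↔ basis u^2, column 1 ↔ basis 1, so (AᵀA)_{3,1} = Σᵢ u^2 = (0)·(1) + (4)·(1) + (36)·(1) + (49)·(1) + (64)·(1) = 153.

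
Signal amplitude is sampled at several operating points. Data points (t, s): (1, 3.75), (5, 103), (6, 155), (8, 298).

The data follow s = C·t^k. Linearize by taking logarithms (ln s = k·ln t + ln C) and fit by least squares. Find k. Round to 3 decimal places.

k = 2.090

With ln sᵢ as the transformed response and ln tᵢ as the regressor:
Sums: Σln t = 5.4806, Σ(ln t)² = 10.1248, Σln s = 16.6970, Σln t·ln s = 28.3427.
Normal system: [[10.1248, 5.4806]; [5.4806, 4]]·[k, ln C]ᵀ = [28.3427, 16.6970]ᵀ.
Slope k = (n·Σln t·ln s − Σln t·Σln s)/(n·Σ(ln t)² − (Σln t)²) = (4·28.3427 − 5.4806·16.6970)/10.4617 = 2.08958; ln C = (Σln s − k·Σln t)/n = 1.31119.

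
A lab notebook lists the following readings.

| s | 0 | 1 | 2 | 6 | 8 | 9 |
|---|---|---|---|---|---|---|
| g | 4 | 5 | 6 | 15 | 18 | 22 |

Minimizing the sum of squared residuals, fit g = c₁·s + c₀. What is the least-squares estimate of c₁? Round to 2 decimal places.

Compute the Gram sums: Σs·s = 186, Σs = 26, Σ1 = 6.
And Σs·g = 449, Σg = 70.
Normal equations: [[186, 26]; [26, 6]]·[c₁, c₀]ᵀ = [449, 70]ᵀ.
Δ = 186·6 − 26² = 440.
c₁ = (449·6 − 26·70)/440 = 437/220; c₀ = (186·70 − 26·449)/440 = 673/220.

c₁ = 1.99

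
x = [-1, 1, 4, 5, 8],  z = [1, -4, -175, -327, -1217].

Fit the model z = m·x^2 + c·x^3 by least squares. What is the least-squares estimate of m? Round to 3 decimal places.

Entries of AᵀA: Σx^2·x^2 = 4979, Σx^2·x^3 = 36917, Σx^3·x^3 = 281867.
Moment sums: Σx^2·z = -88866, Σx^3·z = -675184.
So AᵀA·[m, c]ᵀ = Aᵀz: [[4979, 36917]; [36917, 281867]]·[m, c]ᵀ = [-88866, -675184]ᵀ.
det = 4979·281867 − 36917² = 40550904.
m = ((-88866)·281867 − 36917·(-675184))/40550904 = -61312547/20275452; c = (4979·(-675184) − 36917·(-88866))/40550904 = -40537507/20275452.

m = -3.024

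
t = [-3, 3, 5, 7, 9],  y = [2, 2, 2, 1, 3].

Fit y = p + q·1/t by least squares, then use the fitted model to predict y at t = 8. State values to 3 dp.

AᵀA·[p, q]ᵀ = Aᵀy reads: 5·p + (143/315)·q = 10;  (143/315)·p + (29269/99225)·q = 92/105.
Eliminating q: (29269/99225)·(row 1) − (143/315)·(row 2) gives (125896/99225)·p = (29269/99225)·10 − (143/315)·(92/105) = 253222/99225, so p = 126611/62948.
Then q = ((92/105) − (143/315)·(126611/62948))/(29269/99225) = -7875/62948.
At t = 8: ŷ = (126611/62948)·(1) + (-7875/62948)·(1/8) = 1005013/503584.

ŷ = 1.996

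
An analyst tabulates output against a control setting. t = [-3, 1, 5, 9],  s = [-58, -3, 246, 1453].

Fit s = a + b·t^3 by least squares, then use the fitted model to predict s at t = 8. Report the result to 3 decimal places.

ŝ = 1019.244

The normal equations are: 4·a + 828·b = 1638;  828·a + 547796·b = 1091550.
(Σ1 = 4, Σt^3 = 828, Σt^3·t^3 = 547796, Σs = 1638, Σt^3·s = 1091550.)
Eliminating b: 547796·(row 1) − 828·(row 2) gives 1505600·a = 547796·1638 − 828·1091550 = -6513552, so a = -407097/94100.
Then b = (1091550 − 828·(-407097/94100))/547796 = 188121/94100.
At t = 8: ŝ = (-407097/94100)·(1) + (188121/94100)·(512) = 19182171/18820.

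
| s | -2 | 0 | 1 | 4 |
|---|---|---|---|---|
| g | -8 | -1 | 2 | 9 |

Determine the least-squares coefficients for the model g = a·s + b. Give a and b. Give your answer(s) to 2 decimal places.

The normal equations are: 21·a + 3·b = 54;  3·a + 4·b = 2.
(Σs·s = 21, Σs = 3, Σ1 = 4, Σs·g = 54, Σg = 2.)
Eliminating b: 4·(row 1) − 3·(row 2) gives 75·a = 4·54 − 3·2 = 210, so a = 14/5.
Then b = (2 − 3·(14/5))/4 = -8/5.

a = 2.80, b = -1.60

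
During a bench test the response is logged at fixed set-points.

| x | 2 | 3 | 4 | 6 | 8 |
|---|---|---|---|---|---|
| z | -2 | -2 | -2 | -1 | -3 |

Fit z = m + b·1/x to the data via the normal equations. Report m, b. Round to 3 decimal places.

Forming AᵀA = [[5, 11/8]; [11/8, 269/576]] and Aᵀz = [-10, -65/24]ᵀ gives AᵀA·[m, b]ᵀ = Aᵀz.
det = 5·(269/576) − (11/8)² = 4/9.
m = ((-10)·(269/576) − (11/8)·(-65/24))/(4/9) = -545/256; b = (5·(-65/24) − (11/8)·(-10))/(4/9) = 15/32.

m = -2.129, b = 0.469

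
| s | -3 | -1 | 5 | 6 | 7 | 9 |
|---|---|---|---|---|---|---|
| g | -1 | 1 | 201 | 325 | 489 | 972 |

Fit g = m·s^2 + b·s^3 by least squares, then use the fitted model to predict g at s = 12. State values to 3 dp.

ĝ = 2160.231

Normal-equation sums: Σs^2·s^2 = 10965, Σs^2·s^3 = 86513, Σs^3·s^3 = 712101.
Right-hand side: Σs^2·g = 119410, Σs^3·g = 971666.
Determinant 10965·712101 − 86513² = 323688296.
m = (119410·712101 − 86513·971666)/323688296 = 121279969/40461037; b = (10965·971666 − 86513·119410)/323688296 = 2380885/2380061.
At s = 12: ĝ = (121279969/40461037)·(144) + (2380885/2380061)·(1728) = 87405193296/40461037.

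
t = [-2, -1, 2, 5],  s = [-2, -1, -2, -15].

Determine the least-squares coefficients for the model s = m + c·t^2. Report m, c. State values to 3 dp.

The normal equations are: 4·m + 34·c = -20;  34·m + 658·c = -392.
Eliminating c: 658·(row 1) − 34·(row 2) gives 1476·m = 658·(-20) − 34·(-392) = 168, so m = 14/123.
Then c = ((-392) − 34·(14/123))/658 = -74/123.

m = 0.114, c = -0.602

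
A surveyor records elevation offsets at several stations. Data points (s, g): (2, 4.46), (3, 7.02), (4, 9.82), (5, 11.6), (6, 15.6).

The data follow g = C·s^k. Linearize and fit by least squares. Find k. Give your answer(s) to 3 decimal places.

With ln gᵢ as the transformed response and ln sᵢ as the regressor:
Σln s = 6.5793, Σ(ln s)² = 9.4099, Σln g = 10.9266, Σln s·ln g = 15.2114.
Equations: 9.4099·k + 6.5793·ln C = 15.2114;  6.5793·k + 5·ln C = 10.9266.
Slope k = (n·Σln s·ln g − Σln s·Σln g)/(n·Σ(ln s)² − (Σln s)²) = (5·15.2114 − 6.5793·10.9266)/3.7630 = 1.10761; ln C = (Σln g − k·Σln s)/n = 0.72788.

k = 1.108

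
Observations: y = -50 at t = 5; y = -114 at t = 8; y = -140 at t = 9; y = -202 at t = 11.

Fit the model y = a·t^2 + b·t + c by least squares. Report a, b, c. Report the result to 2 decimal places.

Setting ∂/∂a … = 0 gives: 25923·a + 2697·b + 291·c = -44328;  2697·a + 291·b + 33·c = -4644;  291·a + 33·b + 4·c = -506.
(Σt^2·t^2 = 25923, Σt^2·t = 2697, Σt^2 = 291, Σt·t = 291, Σt = 33, Σ1 = 4, Σt^2·y = -44328, Σt·y = -4644, Σy = -506.)
Solving the 3×3 system (Gaussian elimination) gives a = -41/30, b = -517/150, c = 34/25.

a = -1.37, b = -3.45, c = 1.36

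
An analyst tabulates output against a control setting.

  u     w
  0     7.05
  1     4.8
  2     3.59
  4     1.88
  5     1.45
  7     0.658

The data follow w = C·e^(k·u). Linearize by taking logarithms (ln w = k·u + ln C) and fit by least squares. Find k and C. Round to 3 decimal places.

k = -0.329, C = 6.960

With ln wᵢ as the transformed response and uᵢ as the regressor:
Σu = 19.0000, Σ(u)² = 95.0000, Σln w = 5.3841, Σu·ln w = 5.5780.
Equations: 95.0000·k + 19.0000·ln C = 5.5780;  19.0000·k + 6·ln C = 5.3841.
Solving (det = 209.0000): k = -0.32933, ln C = 1.94022, so C = exp(1.94022) = 6.96029.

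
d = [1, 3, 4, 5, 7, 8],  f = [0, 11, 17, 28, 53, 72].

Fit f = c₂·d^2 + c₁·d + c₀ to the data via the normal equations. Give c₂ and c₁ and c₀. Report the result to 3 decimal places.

c₂ = 1.090, c₁ = 0.274, c₀ = -0.900

The normal system XᵀX·[c₂, c₁, c₀]ᵀ = Xᵀf is [[7460, 1072, 164]; [1072, 164, 28]; [164, 28, 6]]·[c₂, c₁, c₀]ᵀ = [8276, 1188, 181]ᵀ.
Row-reducing yields c₂ = 85/78, c₁ = 107/390, c₀ = -9/10.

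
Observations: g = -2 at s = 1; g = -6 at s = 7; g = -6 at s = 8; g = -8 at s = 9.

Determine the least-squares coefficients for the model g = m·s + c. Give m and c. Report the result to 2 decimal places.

Sums needed: Σs·s = 195, Σs = 25, Σ1 = 4.
Right-hand side: Σs·g = -164, Σg = -22.
So MᵀM·[m, c]ᵀ = Mᵀg: [[195, 25]; [25, 4]]·[m, c]ᵀ = [-164, -22]ᵀ.
Determinant 195·4 − 25² = 155.
m = ((-164)·4 − 25·(-22))/155 = -106/155; c = (195·(-22) − 25·(-164))/155 = -38/31.

m = -0.68, c = -1.23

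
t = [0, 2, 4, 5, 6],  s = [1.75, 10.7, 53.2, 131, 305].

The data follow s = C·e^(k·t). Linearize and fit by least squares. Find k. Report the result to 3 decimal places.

Let Y = ln s. Fitting Y = k·t + ln C by least squares:
Σt = 17.0000, Σ(t)² = 81.0000, Σln s = 17.4994, Σt·ln s = 79.3346.
Equations: 81.0000·k + 17.0000·ln C = 79.3346;  17.0000·k + 5·ln C = 17.4994.
Solving (det = 116.0000): k = 0.85502, ln C = 0.59281.

k = 0.855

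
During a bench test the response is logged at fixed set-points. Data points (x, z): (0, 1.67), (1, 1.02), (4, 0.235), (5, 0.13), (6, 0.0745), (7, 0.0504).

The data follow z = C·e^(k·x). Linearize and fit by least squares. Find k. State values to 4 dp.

Linearized form: ln z = k·x + ln C. From the 6 transformed points,
Sums: Σx = 23.0000, Σ(x)² = 127.0000, Σln z = -8.5405, Σx·ln z = -52.4701.
Normal system: [[127.0000, 23.0000]; [23.0000, 6]]·[k, ln C]ᵀ = [-52.4701, -8.5405]ᵀ.
Δ = 127.0000·6 − (23.0000)² = 233.0000; k = (-52.4701·6 − 23.0000·-8.5405)/233.0000 = -0.50811, ln C = (127.0000·-8.5405 − 23.0000·-52.4701)/233.0000 = 0.52433.

k = -0.5081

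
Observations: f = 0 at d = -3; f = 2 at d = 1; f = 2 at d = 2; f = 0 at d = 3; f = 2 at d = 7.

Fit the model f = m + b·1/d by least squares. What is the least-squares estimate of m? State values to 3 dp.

The normal system AᵀA·[m, b]ᵀ = Aᵀf is [[5, 23/14]; [23/14, 2633/1764]]·[m, b]ᵀ = [6, 23/7]ᵀ.
Determinant 5·(2633/1764) − (23/14)² = 2101/441.
m = (6·(2633/1764) − (23/14)·(23/7))/(2101/441) = 1569/2101; b = (5·(23/7) − (23/14)·6)/(2101/441) = 2898/2101.

m = 0.747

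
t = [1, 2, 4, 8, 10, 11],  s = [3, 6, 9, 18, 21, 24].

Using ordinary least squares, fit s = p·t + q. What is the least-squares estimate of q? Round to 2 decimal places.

q = 1.30

From the data, Σt·t = 306, Σt = 36, Σ1 = 6.
For Aᵀs: Σt·s = 669, Σs = 81.
Normal equations: [[306, 36]; [36, 6]]·[p, q]ᵀ = [669, 81]ᵀ.
Determinant 306·6 − 36² = 540.
p = (669·6 − 36·81)/540 = 61/30; q = (306·81 − 36·669)/540 = 13/10.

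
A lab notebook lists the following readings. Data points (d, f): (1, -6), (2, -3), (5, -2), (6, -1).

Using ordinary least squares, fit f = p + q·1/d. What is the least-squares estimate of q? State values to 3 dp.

AᵀA·[p, q]ᵀ = Aᵀf reads: 4·p + (28/15)·q = -12;  (28/15)·p + (593/450)·q = -121/15.
(Σ1 = 4, Σ1/d = 28/15, Σ1/d·1/d = 593/450, Σf = -12, Σ1/d·f = -121/15.)
Eliminating q: (593/450)·(row 1) − (28/15)·(row 2) gives (134/75)·p = (593/450)·(-12) − (28/15)·(-121/15) = -34/45, so p = -85/201.
Then q = ((-121/15) − (28/15)·(-85/201))/(593/450) = -370/67.

q = -5.522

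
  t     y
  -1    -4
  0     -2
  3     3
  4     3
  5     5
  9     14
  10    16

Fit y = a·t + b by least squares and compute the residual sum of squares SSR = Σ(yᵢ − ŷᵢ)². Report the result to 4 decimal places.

With design matrix M, MᵀM = [[232, 30]; [30, 7]] and Mᵀy = [336, 35]ᵀ.
Determinant 232·7 − 30² = 724.
a = (336·7 − 30·35)/724 = 651/362; b = (232·35 − 30·336)/724 = -490/181.
Residuals: 183/362, 128/181, 113/362, -269/181, -465/362, 189/362, 131/181; SSR = 997/181.

SSR = 5.5083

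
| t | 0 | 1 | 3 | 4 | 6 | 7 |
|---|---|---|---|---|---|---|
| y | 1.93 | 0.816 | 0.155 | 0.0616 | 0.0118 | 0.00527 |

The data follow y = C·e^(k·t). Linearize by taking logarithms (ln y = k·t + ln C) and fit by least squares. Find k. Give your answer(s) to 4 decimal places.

k = -0.8457

Taking logs, ln y = k·t + ln C, so regress ln y on t.
XᵀX = [[111.0000, 21.0000]; [21.0000, 6]], rhs = [-80.3027, -13.8826]ᵀ  (here Σt = 21.0000, Σ(t)² = 111.0000, Σln y = -13.8826, Σt·ln y = -80.3027).
Δ = 111.0000·6 − (21.0000)² = 225.0000; k = (-80.3027·6 − 21.0000·-13.8826)/225.0000 = -0.84569, ln C = (111.0000·-13.8826 − 21.0000·-80.3027)/225.0000 = 0.64616.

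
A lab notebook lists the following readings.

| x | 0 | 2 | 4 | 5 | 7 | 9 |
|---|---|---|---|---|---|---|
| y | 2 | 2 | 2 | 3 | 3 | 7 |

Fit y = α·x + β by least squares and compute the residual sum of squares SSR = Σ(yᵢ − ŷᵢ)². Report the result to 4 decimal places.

SSR = 6.6791

The normal equations are: 175·α + 27·β = 111;  27·α + 6·β = 19.
Eliminating β: 6·(row 1) − 27·(row 2) gives 321·α = 6·111 − 27·19 = 153, so α = 51/107.
Then β = (19 − 27·(51/107))/6 = 328/321.
Residuals: 314/321, 8/321, -298/321, -130/321, -436/321, 542/321; SSR = 2144/321.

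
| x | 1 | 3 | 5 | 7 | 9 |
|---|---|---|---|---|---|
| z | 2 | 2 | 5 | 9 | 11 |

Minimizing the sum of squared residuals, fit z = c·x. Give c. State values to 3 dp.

AᵀA·[c]ᵀ = Aᵀz reads: 165·c = 195.
c = 195/165 = 1.18182.

c = 1.182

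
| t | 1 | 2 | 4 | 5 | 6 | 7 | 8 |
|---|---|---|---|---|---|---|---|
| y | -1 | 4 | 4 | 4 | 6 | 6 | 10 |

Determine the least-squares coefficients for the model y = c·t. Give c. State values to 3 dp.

From the data, Σt·t = 195.
Right-hand side: Σt·y = 201.
Normal equations: [[195]]·[c]ᵀ = [201]ᵀ.
c = 201/195 = 1.03077.

c = 1.031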